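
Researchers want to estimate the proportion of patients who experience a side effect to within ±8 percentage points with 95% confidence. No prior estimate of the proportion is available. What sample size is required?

151

For a proportion with margin E = 0.08 at 95% confidence, z = 1.960.
With no prior estimate, use p = 0.5, which maximizes p(1−p) at 0.25.
n = 0.25 × (z/E)² = 0.25 × (1.960/0.08)² = 150.06
Round up: n = 151.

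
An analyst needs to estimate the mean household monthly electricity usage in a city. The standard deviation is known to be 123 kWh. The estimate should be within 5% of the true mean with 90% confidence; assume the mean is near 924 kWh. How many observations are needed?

For a mean, the margin of error is E = z·σ/√n, so n = (zσ/E)².
At 90% confidence, z = 1.645.
E = 5% of 924 = 46.2 kWh.
n = (1.645 × 123 / 46.2)² = 19.18
Round up: n = 20.

n = 20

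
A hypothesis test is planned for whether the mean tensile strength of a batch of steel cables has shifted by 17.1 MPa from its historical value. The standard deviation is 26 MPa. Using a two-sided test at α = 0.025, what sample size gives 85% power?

For a one-sample z-test, n = ((z_{α/2} + z_β)·σ/δ)².
z_{α/2} = 2.241 (two-sided α = 0.025); z_β = 1.036 (power 85% → β = 0.15).
n = (3.277 × 26 / 17.1)² = 24.83
Round up: n = 25.

25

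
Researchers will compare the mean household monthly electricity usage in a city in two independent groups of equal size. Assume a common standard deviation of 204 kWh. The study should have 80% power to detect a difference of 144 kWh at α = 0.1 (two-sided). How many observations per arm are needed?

25 per group

For two equal groups, n per group = 2·((z_{α/2} + z_β)·σ/δ)².
z_{α/2} = 1.645; z_β = 0.842 (power 80%).
n = 2 × (2.487 × 204 / 144)² = 2 × 12.41 = 24.82
Round up: n = 25 per group.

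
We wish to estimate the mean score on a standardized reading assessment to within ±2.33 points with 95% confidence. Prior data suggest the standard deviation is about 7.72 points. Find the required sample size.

For a mean, the margin of error is E = z·σ/√n, so n = (zσ/E)².
At 95% confidence, z = 1.960.
n = (1.960 × 7.72 / 2.33)² = 42.17
Round up: n = 43.

43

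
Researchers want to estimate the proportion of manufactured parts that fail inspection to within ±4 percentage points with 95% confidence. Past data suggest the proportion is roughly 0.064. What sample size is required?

For a proportion with margin E = 0.04 at 95% confidence, z = 1.960.
n = p̂(1−p̂)(z/E)² = 0.064 × 0.936 × (1.960/0.04)² = 143.83
Round up: n = 144.

144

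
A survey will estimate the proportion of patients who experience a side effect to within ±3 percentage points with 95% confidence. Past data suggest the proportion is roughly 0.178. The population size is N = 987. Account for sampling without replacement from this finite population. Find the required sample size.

For a proportion with margin E = 0.03 at 95% confidence, z = 1.960.
n = p̂(1−p̂)(z/E)² = 0.178 × 0.822 × (1.960/0.03)² = 624.54 — call this n₀.
Finite-population correction with N = 987: n = n₀ / (1 + (n₀−1)/N) = 624.54 / 1.632 = 382.68
Round up: n = 383.

383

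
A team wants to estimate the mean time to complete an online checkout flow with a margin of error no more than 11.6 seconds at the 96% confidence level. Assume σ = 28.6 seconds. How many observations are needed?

26

For a mean, the margin of error is E = z·σ/√n, so n = (zσ/E)².
At 96% confidence, z = 2.054.
n = (2.054 × 28.6 / 11.6)² = 25.65
Round up: n = 26.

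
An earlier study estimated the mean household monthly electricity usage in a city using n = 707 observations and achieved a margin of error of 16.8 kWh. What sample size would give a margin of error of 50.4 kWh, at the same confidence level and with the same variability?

Margin of error scales as 1/√n, so n₂ = n₁·(E₁/E₂)².
n₂ = 707 × (16.8/50.4)² = 707 × 0.1111 = 78.55
Round up: n₂ = 79.

79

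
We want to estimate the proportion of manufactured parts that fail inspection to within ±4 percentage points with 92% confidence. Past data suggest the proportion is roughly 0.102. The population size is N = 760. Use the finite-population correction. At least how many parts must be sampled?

For a proportion with margin E = 0.04 at 92% confidence, z = 1.751.
n = p̂(1−p̂)(z/E)² = 0.102 × 0.898 × (1.751/0.04)² = 175.52 — call this n₀.
Finite-population correction with N = 760: n = n₀ / (1 + (n₀−1)/N) = 175.52 / 1.23 = 142.70
Round up: n = 143.

n = 143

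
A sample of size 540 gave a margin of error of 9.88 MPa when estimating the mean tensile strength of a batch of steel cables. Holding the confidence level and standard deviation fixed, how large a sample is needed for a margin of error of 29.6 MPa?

Margin of error scales as 1/√n, so n₂ = n₁·(E₁/E₂)².
n₂ = 540 × (9.88/29.6)² = 540 × 0.1114 = 60.16
Round up: n₂ = 61.

61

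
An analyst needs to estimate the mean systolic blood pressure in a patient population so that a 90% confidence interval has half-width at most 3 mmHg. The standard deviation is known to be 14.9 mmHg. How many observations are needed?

67

For a mean, the margin of error is E = z·σ/√n, so n = (zσ/E)².
At 90% confidence, z = 1.645.
n = (1.645 × 14.9 / 3)² = 66.75
Round up: n = 67.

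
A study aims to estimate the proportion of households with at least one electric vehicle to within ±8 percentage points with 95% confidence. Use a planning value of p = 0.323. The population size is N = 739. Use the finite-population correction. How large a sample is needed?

For a proportion with margin E = 0.08 at 95% confidence, z = 1.960.
n = p̂(1−p̂)(z/E)² = 0.323 × 0.677 × (1.960/0.08)² = 131.26 — call this n₀.
Finite-population correction with N = 739: n = n₀ / (1 + (n₀−1)/N) = 131.26 / 1.176 = 111.62
Round up: n = 112.

n = 112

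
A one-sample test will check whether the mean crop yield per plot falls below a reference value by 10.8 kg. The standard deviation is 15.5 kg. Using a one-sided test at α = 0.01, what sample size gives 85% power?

For a one-sample z-test, n = ((z_α + z_β)·σ/δ)².
z_α = 2.326 (one-sided α = 0.01); z_β = 1.036 (power 85% → β = 0.15).
n = (3.362 × 15.5 / 10.8)² = 23.28
Round up: n = 24.

24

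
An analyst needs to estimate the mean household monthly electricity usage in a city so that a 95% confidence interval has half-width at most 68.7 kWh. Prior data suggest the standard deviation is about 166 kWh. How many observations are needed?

n = 23

For a mean, the margin of error is E = z·σ/√n, so n = (zσ/E)².
At 95% confidence, z = 1.960.
n = (1.960 × 166 / 68.7)² = 22.43
Round up: n = 23.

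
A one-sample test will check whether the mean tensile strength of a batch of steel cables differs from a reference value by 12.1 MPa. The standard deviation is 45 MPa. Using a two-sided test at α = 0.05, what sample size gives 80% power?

For a one-sample z-test, n = ((z_{α/2} + z_β)·σ/δ)².
z_{α/2} = 1.960 (two-sided α = 0.05); z_β = 0.842 (power 80% → β = 0.2).
n = (2.802 × 45 / 12.1)² = 108.59
Round up: n = 109.

n = 109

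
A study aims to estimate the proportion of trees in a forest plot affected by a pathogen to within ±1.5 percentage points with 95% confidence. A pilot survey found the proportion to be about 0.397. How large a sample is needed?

4088

For a proportion with margin E = 0.015 at 95% confidence, z = 1.960.
n = p̂(1−p̂)(z/E)² = 0.397 × 0.603 × (1.960/0.015)² = 4087.31
Round up: n = 4088.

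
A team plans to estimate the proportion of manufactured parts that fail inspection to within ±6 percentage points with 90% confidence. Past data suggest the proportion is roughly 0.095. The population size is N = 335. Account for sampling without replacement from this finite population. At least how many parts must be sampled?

For a proportion with margin E = 0.06 at 90% confidence, z = 1.645.
n = p̂(1−p̂)(z/E)² = 0.095 × 0.905 × (1.645/0.06)² = 64.63 — call this n₀.
Finite-population correction with N = 335: n = n₀ / (1 + (n₀−1)/N) = 64.63 / 1.19 = 54.31
Round up: n = 55.

55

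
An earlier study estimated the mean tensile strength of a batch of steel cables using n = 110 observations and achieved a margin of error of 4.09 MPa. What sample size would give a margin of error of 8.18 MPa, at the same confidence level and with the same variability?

Margin of error scales as 1/√n, so n₂ = n₁·(E₁/E₂)².
n₂ = 110 × (4.09/8.18)² = 110 × 0.25 = 27.50
Round up: n₂ = 28.

n = 28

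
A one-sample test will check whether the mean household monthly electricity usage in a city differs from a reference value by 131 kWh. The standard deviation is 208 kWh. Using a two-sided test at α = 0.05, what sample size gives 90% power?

For a one-sample z-test, n = ((z_{α/2} + z_β)·σ/δ)².
z_{α/2} = 1.960 (two-sided α = 0.05); z_β = 1.282 (power 90% → β = 0.1).
n = (3.242 × 208 / 131)² = 26.50
Round up: n = 27.

27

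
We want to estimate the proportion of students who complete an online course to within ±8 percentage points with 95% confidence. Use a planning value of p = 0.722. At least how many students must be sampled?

n = 121

For a proportion with margin E = 0.08 at 95% confidence, z = 1.960.
n = p̂(1−p̂)(z/E)² = 0.722 × 0.278 × (1.960/0.08)² = 120.48
Round up: n = 121.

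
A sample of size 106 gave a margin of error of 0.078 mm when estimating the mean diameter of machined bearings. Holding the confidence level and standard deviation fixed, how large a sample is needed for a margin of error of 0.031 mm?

Margin of error scales as 1/√n, so n₂ = n₁·(E₁/E₂)².
n₂ = 106 × (0.078/0.031)² = 106 × 6.331 = 671.09
Round up: n₂ = 672.

672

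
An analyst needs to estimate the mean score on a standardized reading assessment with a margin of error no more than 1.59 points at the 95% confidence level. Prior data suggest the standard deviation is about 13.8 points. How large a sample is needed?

290

For a mean, the margin of error is E = z·σ/√n, so n = (zσ/E)².
At 95% confidence, z = 1.960.
n = (1.960 × 13.8 / 1.59)² = 289.39
Round up: n = 290.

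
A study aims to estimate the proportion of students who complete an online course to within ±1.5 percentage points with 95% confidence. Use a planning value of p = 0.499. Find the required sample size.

4269

For a proportion with margin E = 0.015 at 95% confidence, z = 1.960.
n = p̂(1−p̂)(z/E)² = 0.499 × 0.501 × (1.960/0.015)² = 4268.43
Round up: n = 4269.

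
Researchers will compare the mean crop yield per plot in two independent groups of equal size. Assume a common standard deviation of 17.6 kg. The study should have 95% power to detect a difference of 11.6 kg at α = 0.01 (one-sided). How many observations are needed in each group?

For two equal groups, n per group = 2·((z_α + z_β)·σ/δ)².
z_α = 2.326; z_β = 1.645 (power 95%).
n = 2 × (3.971 × 17.6 / 11.6)² = 2 × 36.30 = 72.60
Round up: n = 73 per group.

73 per group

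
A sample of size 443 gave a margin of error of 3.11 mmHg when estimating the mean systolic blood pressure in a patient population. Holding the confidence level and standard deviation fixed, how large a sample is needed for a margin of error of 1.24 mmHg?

Margin of error scales as 1/√n, so n₂ = n₁·(E₁/E₂)².
n₂ = 443 × (3.11/1.24)² = 443 × 6.29 = 2786.47
Round up: n₂ = 2787.

2787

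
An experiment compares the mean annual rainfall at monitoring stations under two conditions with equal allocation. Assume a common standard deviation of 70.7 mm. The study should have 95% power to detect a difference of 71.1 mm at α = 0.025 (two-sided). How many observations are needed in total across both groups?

For two equal groups, n per group = 2·((z_{α/2} + z_β)·σ/δ)².
z_{α/2} = 2.241; z_β = 1.645 (power 95%).
n = 2 × (3.886 × 70.7 / 71.1)² = 2 × 14.93 = 29.86
Round up: n = 30 per group.
Total across both groups: 2 × 30 = 60.

60 total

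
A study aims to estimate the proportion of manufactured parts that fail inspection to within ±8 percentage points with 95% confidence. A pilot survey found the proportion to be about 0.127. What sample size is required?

67

For a proportion with margin E = 0.08 at 95% confidence, z = 1.960.
n = p̂(1−p̂)(z/E)² = 0.127 × 0.873 × (1.960/0.08)² = 66.55
Round up: n = 67.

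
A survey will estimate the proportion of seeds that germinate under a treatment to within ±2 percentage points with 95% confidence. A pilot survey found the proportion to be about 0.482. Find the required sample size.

n = 2398

For a proportion with margin E = 0.02 at 95% confidence, z = 1.960.
n = p̂(1−p̂)(z/E)² = 0.482 × 0.518 × (1.960/0.02)² = 2397.89
Round up: n = 2398.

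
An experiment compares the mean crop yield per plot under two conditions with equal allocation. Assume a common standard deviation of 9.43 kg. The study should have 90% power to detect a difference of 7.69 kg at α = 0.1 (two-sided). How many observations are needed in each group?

26 per group

For two equal groups, n per group = 2·((z_{α/2} + z_β)·σ/δ)².
z_{α/2} = 1.645; z_β = 1.282 (power 90%).
n = 2 × (2.927 × 9.43 / 7.69)² = 2 × 12.88 = 25.76
Round up: n = 26 per group.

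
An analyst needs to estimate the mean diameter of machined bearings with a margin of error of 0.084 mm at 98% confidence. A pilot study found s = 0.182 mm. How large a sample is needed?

For a mean, the margin of error is E = z·σ/√n, so n = (zσ/E)².
At 98% confidence, z = 2.326.
n = (2.326 × 0.182 / 0.084)² = 25.40
Round up: n = 26.

26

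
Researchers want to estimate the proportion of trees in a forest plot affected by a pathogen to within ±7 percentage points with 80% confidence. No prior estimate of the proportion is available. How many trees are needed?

84

For a proportion with margin E = 0.07 at 80% confidence, z = 1.282.
With no prior estimate, use p = 0.5, which maximizes p(1−p) at 0.25.
n = 0.25 × (z/E)² = 0.25 × (1.282/0.07)² = 83.85
Round up: n = 84.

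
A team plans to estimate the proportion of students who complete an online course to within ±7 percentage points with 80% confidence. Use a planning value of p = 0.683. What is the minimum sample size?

73

For a proportion with margin E = 0.07 at 80% confidence, z = 1.282.
n = p̂(1−p̂)(z/E)² = 0.683 × 0.317 × (1.282/0.07)² = 72.62
Round up: n = 73.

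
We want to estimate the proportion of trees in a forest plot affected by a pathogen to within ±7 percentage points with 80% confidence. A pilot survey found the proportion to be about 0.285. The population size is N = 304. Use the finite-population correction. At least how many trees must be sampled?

For a proportion with margin E = 0.07 at 80% confidence, z = 1.282.
n = p̂(1−p̂)(z/E)² = 0.285 × 0.715 × (1.282/0.07)² = 68.35 — call this n₀.
Finite-population correction with N = 304: n = n₀ / (1 + (n₀−1)/N) = 68.35 / 1.222 = 55.93
Round up: n = 56.

n = 56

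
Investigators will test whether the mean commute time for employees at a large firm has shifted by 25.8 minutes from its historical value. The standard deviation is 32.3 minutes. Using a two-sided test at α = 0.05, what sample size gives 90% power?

For a one-sample z-test, n = ((z_{α/2} + z_β)·σ/δ)².
z_{α/2} = 1.960 (two-sided α = 0.05); z_β = 1.282 (power 90% → β = 0.1).
n = (3.242 × 32.3 / 25.8)² = 16.47
Round up: n = 17.

17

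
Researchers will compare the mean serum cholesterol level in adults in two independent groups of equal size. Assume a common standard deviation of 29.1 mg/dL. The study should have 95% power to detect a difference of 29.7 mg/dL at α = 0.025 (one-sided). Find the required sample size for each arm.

For two equal groups, n per group = 2·((z_α + z_β)·σ/δ)².
z_α = 1.960; z_β = 1.645 (power 95%).
n = 2 × (3.605 × 29.1 / 29.7)² = 2 × 12.48 = 24.96
Round up: n = 25 per group.

25 per group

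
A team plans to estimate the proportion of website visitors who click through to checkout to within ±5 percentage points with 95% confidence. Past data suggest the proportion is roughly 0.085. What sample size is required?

n = 120

For a proportion with margin E = 0.05 at 95% confidence, z = 1.960.
n = p̂(1−p̂)(z/E)² = 0.085 × 0.915 × (1.960/0.05)² = 119.51
Round up: n = 120.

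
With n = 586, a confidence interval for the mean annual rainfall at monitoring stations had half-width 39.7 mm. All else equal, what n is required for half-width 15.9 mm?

Margin of error scales as 1/√n, so n₂ = n₁·(E₁/E₂)².
n₂ = 586 × (39.7/15.9)² = 586 × 6.234 = 3653.12
Round up: n₂ = 3654.

n = 3654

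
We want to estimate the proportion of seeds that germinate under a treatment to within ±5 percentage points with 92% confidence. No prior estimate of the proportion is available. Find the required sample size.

307

For a proportion with margin E = 0.05 at 92% confidence, z = 1.751.
With no prior estimate, use p = 0.5, which maximizes p(1−p) at 0.25.
n = 0.25 × (z/E)² = 0.25 × (1.751/0.05)² = 306.60
Round up: n = 307.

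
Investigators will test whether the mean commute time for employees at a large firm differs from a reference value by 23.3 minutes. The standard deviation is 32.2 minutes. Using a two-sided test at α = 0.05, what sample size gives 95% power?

25

For a one-sample z-test, n = ((z_{α/2} + z_β)·σ/δ)².
z_{α/2} = 1.960 (two-sided α = 0.05); z_β = 1.645 (power 95% → β = 0.05).
n = (3.605 × 32.2 / 23.3)² = 24.82
Round up: n = 25.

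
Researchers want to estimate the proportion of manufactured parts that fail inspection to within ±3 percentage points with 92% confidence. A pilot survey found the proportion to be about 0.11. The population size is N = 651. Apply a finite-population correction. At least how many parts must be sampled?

n = 221

For a proportion with margin E = 0.03 at 92% confidence, z = 1.751.
n = p̂(1−p̂)(z/E)² = 0.11 × 0.89 × (1.751/0.03)² = 333.51 — call this n₀.
Finite-population correction with N = 651: n = n₀ / (1 + (n₀−1)/N) = 333.51 / 1.511 = 220.72
Round up: n = 221.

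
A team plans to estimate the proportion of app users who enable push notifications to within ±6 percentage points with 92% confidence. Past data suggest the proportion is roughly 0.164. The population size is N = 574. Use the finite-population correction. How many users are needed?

n = 98

For a proportion with margin E = 0.06 at 92% confidence, z = 1.751.
n = p̂(1−p̂)(z/E)² = 0.164 × 0.836 × (1.751/0.06)² = 116.77 — call this n₀.
Finite-population correction with N = 574: n = n₀ / (1 + (n₀−1)/N) = 116.77 / 1.202 = 97.15
Round up: n = 98.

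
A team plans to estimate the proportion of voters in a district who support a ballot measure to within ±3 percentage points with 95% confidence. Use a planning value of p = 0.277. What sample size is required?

855

For a proportion with margin E = 0.03 at 95% confidence, z = 1.960.
n = p̂(1−p̂)(z/E)² = 0.277 × 0.723 × (1.960/0.03)² = 854.85
Round up: n = 855.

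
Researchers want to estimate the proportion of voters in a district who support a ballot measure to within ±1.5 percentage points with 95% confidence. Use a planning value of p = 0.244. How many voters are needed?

n = 3150

For a proportion with margin E = 0.015 at 95% confidence, z = 1.960.
n = p̂(1−p̂)(z/E)² = 0.244 × 0.756 × (1.960/0.015)² = 3149.50
Round up: n = 3150.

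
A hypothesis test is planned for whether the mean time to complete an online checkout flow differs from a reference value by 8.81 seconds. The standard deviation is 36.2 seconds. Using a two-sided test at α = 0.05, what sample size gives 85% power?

n = 152

For a one-sample z-test, n = ((z_{α/2} + z_β)·σ/δ)².
z_{α/2} = 1.960 (two-sided α = 0.05); z_β = 1.036 (power 85% → β = 0.15).
n = (2.996 × 36.2 / 8.81)² = 151.55
Round up: n = 152.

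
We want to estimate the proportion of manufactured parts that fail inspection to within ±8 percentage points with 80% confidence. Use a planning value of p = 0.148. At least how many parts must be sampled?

33

For a proportion with margin E = 0.08 at 80% confidence, z = 1.282.
n = p̂(1−p̂)(z/E)² = 0.148 × 0.852 × (1.282/0.08)² = 32.38
Round up: n = 33.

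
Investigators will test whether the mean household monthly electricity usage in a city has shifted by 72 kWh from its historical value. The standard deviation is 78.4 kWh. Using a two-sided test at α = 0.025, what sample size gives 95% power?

For a one-sample z-test, n = ((z_{α/2} + z_β)·σ/δ)².
z_{α/2} = 2.241 (two-sided α = 0.025); z_β = 1.645 (power 95% → β = 0.05).
n = (3.886 × 78.4 / 72)² = 17.90
Round up: n = 18.

18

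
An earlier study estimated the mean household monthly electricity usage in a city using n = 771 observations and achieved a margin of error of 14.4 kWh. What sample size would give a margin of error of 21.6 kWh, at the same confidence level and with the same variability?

Margin of error scales as 1/√n, so n₂ = n₁·(E₁/E₂)².
n₂ = 771 × (14.4/21.6)² = 771 × 0.4444 = 342.63
Round up: n₂ = 343.

343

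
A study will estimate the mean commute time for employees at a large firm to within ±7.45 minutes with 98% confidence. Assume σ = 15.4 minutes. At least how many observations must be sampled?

For a mean, the margin of error is E = z·σ/√n, so n = (zσ/E)².
At 98% confidence, z = 2.326.
n = (2.326 × 15.4 / 7.45)² = 23.12
Round up: n = 24.

n = 24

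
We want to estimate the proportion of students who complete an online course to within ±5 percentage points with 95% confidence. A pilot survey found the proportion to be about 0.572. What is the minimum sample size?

For a proportion with margin E = 0.05 at 95% confidence, z = 1.960.
n = p̂(1−p̂)(z/E)² = 0.572 × 0.428 × (1.960/0.05)² = 376.19
Round up: n = 377.

n = 377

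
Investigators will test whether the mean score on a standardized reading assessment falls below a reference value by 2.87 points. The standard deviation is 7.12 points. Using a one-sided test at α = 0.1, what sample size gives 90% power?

For a one-sample z-test, n = ((z_α + z_β)·σ/δ)².
z_α = 1.282 (one-sided α = 0.1); z_β = 1.282 (power 90% → β = 0.1).
n = (2.564 × 7.12 / 2.87)² = 40.46
Round up: n = 41.

41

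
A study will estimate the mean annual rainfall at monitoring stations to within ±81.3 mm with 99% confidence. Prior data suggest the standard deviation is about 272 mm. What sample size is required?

75

For a mean, the margin of error is E = z·σ/√n, so n = (zσ/E)².
At 99% confidence, z = 2.576.
n = (2.576 × 272 / 81.3)² = 74.28
Round up: n = 75.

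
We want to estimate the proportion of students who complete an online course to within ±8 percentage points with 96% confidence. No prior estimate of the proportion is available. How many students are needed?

165

For a proportion with margin E = 0.08 at 96% confidence, z = 2.054.
With no prior estimate, use p = 0.5, which maximizes p(1−p) at 0.25.
n = 0.25 × (z/E)² = 0.25 × (2.054/0.08)² = 164.80
Round up: n = 165.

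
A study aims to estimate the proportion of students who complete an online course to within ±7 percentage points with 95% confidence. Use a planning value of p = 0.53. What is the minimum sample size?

n = 196

For a proportion with margin E = 0.07 at 95% confidence, z = 1.960.
n = p̂(1−p̂)(z/E)² = 0.53 × 0.47 × (1.960/0.07)² = 195.29
Round up: n = 196.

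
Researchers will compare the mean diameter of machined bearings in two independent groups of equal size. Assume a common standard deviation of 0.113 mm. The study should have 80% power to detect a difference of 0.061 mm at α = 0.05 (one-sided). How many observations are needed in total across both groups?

86 total

For two equal groups, n per group = 2·((z_α + z_β)·σ/δ)².
z_α = 1.645; z_β = 0.842 (power 80%).
n = 2 × (2.487 × 0.113 / 0.061)² = 2 × 21.23 = 42.46
Round up: n = 43 per group.
Total across both groups: 2 × 43 = 86.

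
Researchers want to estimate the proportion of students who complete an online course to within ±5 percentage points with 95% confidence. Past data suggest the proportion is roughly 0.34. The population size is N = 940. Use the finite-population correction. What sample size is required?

For a proportion with margin E = 0.05 at 95% confidence, z = 1.960.
n = p̂(1−p̂)(z/E)² = 0.34 × 0.66 × (1.960/0.05)² = 344.82 — call this n₀.
Finite-population correction with N = 940: n = n₀ / (1 + (n₀−1)/N) = 344.82 / 1.366 = 252.43
Round up: n = 253.

253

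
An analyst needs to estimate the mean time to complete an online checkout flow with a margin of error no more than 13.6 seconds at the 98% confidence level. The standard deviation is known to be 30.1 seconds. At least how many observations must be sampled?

For a mean, the margin of error is E = z·σ/√n, so n = (zσ/E)².
At 98% confidence, z = 2.326.
n = (2.326 × 30.1 / 13.6)² = 26.50
Round up: n = 27.

27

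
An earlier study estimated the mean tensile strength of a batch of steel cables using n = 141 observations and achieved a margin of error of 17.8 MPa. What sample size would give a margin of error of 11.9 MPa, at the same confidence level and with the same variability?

316

Margin of error scales as 1/√n, so n₂ = n₁·(E₁/E₂)².
n₂ = 141 × (17.8/11.9)² = 141 × 2.237 = 315.42
Round up: n₂ = 316.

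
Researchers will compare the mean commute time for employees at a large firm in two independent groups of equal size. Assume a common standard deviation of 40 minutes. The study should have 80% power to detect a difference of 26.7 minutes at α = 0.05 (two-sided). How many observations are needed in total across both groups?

72 total

For two equal groups, n per group = 2·((z_{α/2} + z_β)·σ/δ)².
z_{α/2} = 1.960; z_β = 0.842 (power 80%).
n = 2 × (2.802 × 40 / 26.7)² = 2 × 17.62 = 35.24
Round up: n = 36 per group.
Total across both groups: 2 × 36 = 72.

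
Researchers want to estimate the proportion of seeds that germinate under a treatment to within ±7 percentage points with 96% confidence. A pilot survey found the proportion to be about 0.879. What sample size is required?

For a proportion with margin E = 0.07 at 96% confidence, z = 2.054.
n = p̂(1−p̂)(z/E)² = 0.879 × 0.121 × (2.054/0.07)² = 91.58
Round up: n = 92.

92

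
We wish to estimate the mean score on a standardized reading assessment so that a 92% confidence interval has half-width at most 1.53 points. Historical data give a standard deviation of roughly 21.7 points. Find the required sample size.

n = 617

For a mean, the margin of error is E = z·σ/√n, so n = (zσ/E)².
At 92% confidence, z = 1.751.
n = (1.751 × 21.7 / 1.53)² = 616.75
Round up: n = 617.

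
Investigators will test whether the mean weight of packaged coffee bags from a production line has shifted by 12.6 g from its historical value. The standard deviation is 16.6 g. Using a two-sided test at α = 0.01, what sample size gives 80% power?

For a one-sample z-test, n = ((z_{α/2} + z_β)·σ/δ)².
z_{α/2} = 2.576 (two-sided α = 0.01); z_β = 0.842 (power 80% → β = 0.2).
n = (3.418 × 16.6 / 12.6)² = 20.28
Round up: n = 21.

n = 21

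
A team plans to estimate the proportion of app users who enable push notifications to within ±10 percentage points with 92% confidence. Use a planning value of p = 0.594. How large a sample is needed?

For a proportion with margin E = 0.1 at 92% confidence, z = 1.751.
n = p̂(1−p̂)(z/E)² = 0.594 × 0.406 × (1.751/0.1)² = 73.94
Round up: n = 74.

74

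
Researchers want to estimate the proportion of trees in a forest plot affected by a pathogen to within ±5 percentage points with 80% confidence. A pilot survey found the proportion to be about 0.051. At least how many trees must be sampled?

32

For a proportion with margin E = 0.05 at 80% confidence, z = 1.282.
n = p̂(1−p̂)(z/E)² = 0.051 × 0.949 × (1.282/0.05)² = 31.82
Round up: n = 32.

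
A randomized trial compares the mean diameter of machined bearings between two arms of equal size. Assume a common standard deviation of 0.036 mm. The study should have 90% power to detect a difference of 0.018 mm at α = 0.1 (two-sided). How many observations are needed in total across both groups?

For two equal groups, n per group = 2·((z_{α/2} + z_β)·σ/δ)².
z_{α/2} = 1.645; z_β = 1.282 (power 90%).
n = 2 × (2.927 × 0.036 / 0.018)² = 2 × 34.27 = 68.54
Round up: n = 69 per group.
Total across both groups: 2 × 69 = 138.

138 total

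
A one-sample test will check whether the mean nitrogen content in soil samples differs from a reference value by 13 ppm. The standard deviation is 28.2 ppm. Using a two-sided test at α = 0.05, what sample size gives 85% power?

For a one-sample z-test, n = ((z_{α/2} + z_β)·σ/δ)².
z_{α/2} = 1.960 (two-sided α = 0.05); z_β = 1.036 (power 85% → β = 0.15).
n = (2.996 × 28.2 / 13)² = 42.24
Round up: n = 43.

43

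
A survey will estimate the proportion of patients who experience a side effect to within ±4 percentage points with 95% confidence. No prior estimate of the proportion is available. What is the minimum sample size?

For a proportion with margin E = 0.04 at 95% confidence, z = 1.960.
With no prior estimate, use p = 0.5, which maximizes p(1−p) at 0.25.
n = 0.25 × (z/E)² = 0.25 × (1.960/0.04)² = 600.25
Round up: n = 601.

601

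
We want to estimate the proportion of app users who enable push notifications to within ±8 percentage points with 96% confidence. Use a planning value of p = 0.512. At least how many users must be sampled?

For a proportion with margin E = 0.08 at 96% confidence, z = 2.054.
n = p̂(1−p̂)(z/E)² = 0.512 × 0.488 × (2.054/0.08)² = 164.71
Round up: n = 165.

165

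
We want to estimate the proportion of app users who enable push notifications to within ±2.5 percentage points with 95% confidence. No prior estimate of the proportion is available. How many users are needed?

For a proportion with margin E = 0.025 at 95% confidence, z = 1.960.
With no prior estimate, use p = 0.5, which maximizes p(1−p) at 0.25.
n = 0.25 × (z/E)² = 0.25 × (1.960/0.025)² = 1536.64
Round up: n = 1537.

1537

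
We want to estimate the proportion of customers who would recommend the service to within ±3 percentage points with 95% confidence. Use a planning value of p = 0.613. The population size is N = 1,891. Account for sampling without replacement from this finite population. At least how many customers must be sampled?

For a proportion with margin E = 0.03 at 95% confidence, z = 1.960.
n = p̂(1−p̂)(z/E)² = 0.613 × 0.387 × (1.960/0.03)² = 1012.61 — call this n₀.
Finite-population correction with N = 1,891: n = n₀ / (1 + (n₀−1)/N) = 1012.61 / 1.535 = 659.68
Round up: n = 660.

660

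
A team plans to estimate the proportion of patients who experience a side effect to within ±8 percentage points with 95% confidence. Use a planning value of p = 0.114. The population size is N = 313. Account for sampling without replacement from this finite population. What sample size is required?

For a proportion with margin E = 0.08 at 95% confidence, z = 1.960.
n = p̂(1−p̂)(z/E)² = 0.114 × 0.886 × (1.960/0.08)² = 60.63 — call this n₀.
Finite-population correction with N = 313: n = n₀ / (1 + (n₀−1)/N) = 60.63 / 1.191 = 50.91
Round up: n = 51.

51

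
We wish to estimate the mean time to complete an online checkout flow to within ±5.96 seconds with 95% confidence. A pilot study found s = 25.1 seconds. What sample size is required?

For a mean, the margin of error is E = z·σ/√n, so n = (zσ/E)².
At 95% confidence, z = 1.960.
n = (1.960 × 25.1 / 5.96)² = 68.13
Round up: n = 69.

n = 69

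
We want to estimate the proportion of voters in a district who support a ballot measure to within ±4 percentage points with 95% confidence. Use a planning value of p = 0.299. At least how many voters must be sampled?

For a proportion with margin E = 0.04 at 95% confidence, z = 1.960.
n = p̂(1−p̂)(z/E)² = 0.299 × 0.701 × (1.960/0.04)² = 503.25
Round up: n = 504.

n = 504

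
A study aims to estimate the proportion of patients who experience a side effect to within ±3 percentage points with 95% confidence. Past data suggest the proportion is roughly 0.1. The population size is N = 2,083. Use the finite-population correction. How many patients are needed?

For a proportion with margin E = 0.03 at 95% confidence, z = 1.960.
n = p̂(1−p̂)(z/E)² = 0.1 × 0.9 × (1.960/0.03)² = 384.16 — call this n₀.
Finite-population correction with N = 2,083: n = n₀ / (1 + (n₀−1)/N) = 384.16 / 1.184 = 324.46
Round up: n = 325.

n = 325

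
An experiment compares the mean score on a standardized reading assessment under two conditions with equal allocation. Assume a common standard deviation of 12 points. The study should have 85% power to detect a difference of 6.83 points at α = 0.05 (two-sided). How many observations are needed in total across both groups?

For two equal groups, n per group = 2·((z_{α/2} + z_β)·σ/δ)².
z_{α/2} = 1.960; z_β = 1.036 (power 85%).
n = 2 × (2.996 × 12 / 6.83)² = 2 × 27.71 = 55.42
Round up: n = 56 per group.
Total across both groups: 2 × 56 = 112.

112 total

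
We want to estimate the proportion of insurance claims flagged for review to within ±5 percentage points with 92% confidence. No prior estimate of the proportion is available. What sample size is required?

For a proportion with margin E = 0.05 at 92% confidence, z = 1.751.
With no prior estimate, use p = 0.5, which maximizes p(1−p) at 0.25.
n = 0.25 × (z/E)² = 0.25 × (1.751/0.05)² = 306.60
Round up: n = 307.

n = 307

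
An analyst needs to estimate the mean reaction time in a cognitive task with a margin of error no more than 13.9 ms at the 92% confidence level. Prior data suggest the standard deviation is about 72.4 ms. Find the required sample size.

n = 84

For a mean, the margin of error is E = z·σ/√n, so n = (zσ/E)².
At 92% confidence, z = 1.751.
n = (1.751 × 72.4 / 13.9)² = 83.18
Round up: n = 84.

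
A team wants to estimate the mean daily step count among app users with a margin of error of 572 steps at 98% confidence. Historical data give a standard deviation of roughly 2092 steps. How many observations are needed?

For a mean, the margin of error is E = z·σ/√n, so n = (zσ/E)².
At 98% confidence, z = 2.326.
n = (2.326 × 2092 / 572)² = 72.37
Round up: n = 73.

73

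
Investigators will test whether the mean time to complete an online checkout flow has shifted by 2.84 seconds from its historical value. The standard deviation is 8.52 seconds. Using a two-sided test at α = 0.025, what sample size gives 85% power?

97

For a one-sample z-test, n = ((z_{α/2} + z_β)·σ/δ)².
z_{α/2} = 2.241 (two-sided α = 0.025); z_β = 1.036 (power 85% → β = 0.15).
n = (3.277 × 8.52 / 2.84)² = 96.65
Round up: n = 97.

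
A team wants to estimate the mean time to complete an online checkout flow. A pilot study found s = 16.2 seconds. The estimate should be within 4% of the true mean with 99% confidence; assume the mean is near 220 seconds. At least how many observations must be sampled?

23

For a mean, the margin of error is E = z·σ/√n, so n = (zσ/E)².
At 99% confidence, z = 2.576.
E = 4% of 220 = 8.8 seconds.
n = (2.576 × 16.2 / 8.8)² = 22.49
Round up: n = 23.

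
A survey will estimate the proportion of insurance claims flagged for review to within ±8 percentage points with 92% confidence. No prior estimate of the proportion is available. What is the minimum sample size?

For a proportion with margin E = 0.08 at 92% confidence, z = 1.751.
With no prior estimate, use p = 0.5, which maximizes p(1−p) at 0.25.
n = 0.25 × (z/E)² = 0.25 × (1.751/0.08)² = 119.77
Round up: n = 120.

120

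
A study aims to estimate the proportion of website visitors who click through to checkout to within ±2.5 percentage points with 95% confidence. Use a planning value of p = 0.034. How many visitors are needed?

n = 202

For a proportion with margin E = 0.025 at 95% confidence, z = 1.960.
n = p̂(1−p̂)(z/E)² = 0.034 × 0.966 × (1.960/0.025)² = 201.88
Round up: n = 202.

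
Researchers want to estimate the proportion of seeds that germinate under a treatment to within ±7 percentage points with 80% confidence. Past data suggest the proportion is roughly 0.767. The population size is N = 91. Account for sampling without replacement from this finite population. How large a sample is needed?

n = 37

For a proportion with margin E = 0.07 at 80% confidence, z = 1.282.
n = p̂(1−p̂)(z/E)² = 0.767 × 0.233 × (1.282/0.07)² = 59.94 — call this n₀.
Finite-population correction with N = 91: n = n₀ / (1 + (n₀−1)/N) = 59.94 / 1.648 = 36.37
Round up: n = 37.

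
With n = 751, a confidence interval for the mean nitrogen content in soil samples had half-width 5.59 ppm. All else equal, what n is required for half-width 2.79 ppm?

3015

Margin of error scales as 1/√n, so n₂ = n₁·(E₁/E₂)².
n₂ = 751 × (5.59/2.79)² = 751 × 4.014 = 3014.51
Round up: n₂ = 3015.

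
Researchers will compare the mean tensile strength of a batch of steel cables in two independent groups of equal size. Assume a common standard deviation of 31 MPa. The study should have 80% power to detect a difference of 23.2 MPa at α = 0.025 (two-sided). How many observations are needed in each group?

34 per group

For two equal groups, n per group = 2·((z_{α/2} + z_β)·σ/δ)².
z_{α/2} = 2.241; z_β = 0.842 (power 80%).
n = 2 × (3.083 × 31 / 23.2)² = 2 × 16.97 = 33.94
Round up: n = 34 per group.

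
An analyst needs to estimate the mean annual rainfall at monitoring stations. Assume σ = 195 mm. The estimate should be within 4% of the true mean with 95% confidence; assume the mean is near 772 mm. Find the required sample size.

154

For a mean, the margin of error is E = z·σ/√n, so n = (zσ/E)².
At 95% confidence, z = 1.960.
E = 4% of 772 = 30.88 mm.
n = (1.960 × 195 / 30.88)² = 153.19
Round up: n = 154.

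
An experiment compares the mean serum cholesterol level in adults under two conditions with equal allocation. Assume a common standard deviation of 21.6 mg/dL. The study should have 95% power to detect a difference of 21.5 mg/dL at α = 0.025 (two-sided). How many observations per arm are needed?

31 per group

For two equal groups, n per group = 2·((z_{α/2} + z_β)·σ/δ)².
z_{α/2} = 2.241; z_β = 1.645 (power 95%).
n = 2 × (3.886 × 21.6 / 21.5)² = 2 × 15.24 = 30.48
Round up: n = 31 per group.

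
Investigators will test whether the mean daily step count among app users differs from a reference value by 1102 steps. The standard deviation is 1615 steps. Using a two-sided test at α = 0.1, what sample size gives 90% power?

n = 19

For a one-sample z-test, n = ((z_{α/2} + z_β)·σ/δ)².
z_{α/2} = 1.645 (two-sided α = 0.1); z_β = 1.282 (power 90% → β = 0.1).
n = (2.927 × 1615 / 1102)² = 18.40
Round up: n = 19.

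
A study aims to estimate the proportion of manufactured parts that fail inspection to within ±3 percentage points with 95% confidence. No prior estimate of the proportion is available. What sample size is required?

1068

For a proportion with margin E = 0.03 at 95% confidence, z = 1.960.
With no prior estimate, use p = 0.5, which maximizes p(1−p) at 0.25.
n = 0.25 × (z/E)² = 0.25 × (1.960/0.03)² = 1067.11
Round up: n = 1068.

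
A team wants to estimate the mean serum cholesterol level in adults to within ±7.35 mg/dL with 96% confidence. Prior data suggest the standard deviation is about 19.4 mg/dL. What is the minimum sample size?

For a mean, the margin of error is E = z·σ/√n, so n = (zσ/E)².
At 96% confidence, z = 2.054.
n = (2.054 × 19.4 / 7.35)² = 29.39
Round up: n = 30.

30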